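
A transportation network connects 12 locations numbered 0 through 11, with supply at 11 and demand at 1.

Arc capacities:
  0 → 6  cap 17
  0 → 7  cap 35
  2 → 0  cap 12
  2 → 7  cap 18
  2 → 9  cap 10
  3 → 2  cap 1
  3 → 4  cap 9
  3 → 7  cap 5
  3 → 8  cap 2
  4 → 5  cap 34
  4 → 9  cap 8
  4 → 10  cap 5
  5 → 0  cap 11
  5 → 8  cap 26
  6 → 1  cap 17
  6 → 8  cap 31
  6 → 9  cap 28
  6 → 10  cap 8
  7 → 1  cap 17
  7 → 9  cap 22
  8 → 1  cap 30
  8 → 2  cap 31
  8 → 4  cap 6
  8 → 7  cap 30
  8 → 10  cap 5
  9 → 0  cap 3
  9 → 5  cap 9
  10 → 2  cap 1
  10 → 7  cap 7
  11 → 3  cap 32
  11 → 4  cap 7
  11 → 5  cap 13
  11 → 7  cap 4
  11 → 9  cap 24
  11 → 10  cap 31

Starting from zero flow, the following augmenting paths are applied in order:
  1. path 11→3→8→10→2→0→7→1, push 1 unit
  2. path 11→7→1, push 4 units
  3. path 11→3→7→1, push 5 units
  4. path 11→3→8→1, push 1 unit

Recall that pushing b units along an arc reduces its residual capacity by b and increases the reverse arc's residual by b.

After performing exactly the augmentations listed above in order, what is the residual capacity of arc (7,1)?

Residual capacity of (7,1): 7

after path 1 (11→3→8→10→2→0→7→1, push 1): res(7,1)=16
after path 2 (11→7→1, push 4): res(7,1)=12
after path 3 (11→3→7→1, push 5): res(7,1)=7
after path 4 (11→3→8→1, push 1): res(7,1)=7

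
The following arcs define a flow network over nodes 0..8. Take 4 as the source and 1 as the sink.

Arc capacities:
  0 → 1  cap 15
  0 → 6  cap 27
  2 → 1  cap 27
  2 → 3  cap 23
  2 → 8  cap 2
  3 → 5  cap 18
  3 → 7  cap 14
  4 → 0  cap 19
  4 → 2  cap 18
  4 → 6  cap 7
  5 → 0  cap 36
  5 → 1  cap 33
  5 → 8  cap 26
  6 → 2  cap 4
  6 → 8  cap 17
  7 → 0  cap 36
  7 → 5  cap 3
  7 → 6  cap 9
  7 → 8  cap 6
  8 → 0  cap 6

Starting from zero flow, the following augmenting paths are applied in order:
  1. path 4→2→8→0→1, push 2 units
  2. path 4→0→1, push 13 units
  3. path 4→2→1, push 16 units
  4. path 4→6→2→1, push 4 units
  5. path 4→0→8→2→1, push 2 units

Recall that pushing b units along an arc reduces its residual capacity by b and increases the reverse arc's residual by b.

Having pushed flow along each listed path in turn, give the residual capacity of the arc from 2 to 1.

after path 1 (4→2→8→0→1, push 2): res(2,1)=27
after path 2 (4→0→1, push 13): res(2,1)=27
after path 3 (4→2→1, push 16): res(2,1)=11
after path 4 (4→6→2→1, push 4): res(2,1)=7
after path 5 (4→0→8→2→1, push 2): res(2,1)=5

Residual capacity of (2,1): 5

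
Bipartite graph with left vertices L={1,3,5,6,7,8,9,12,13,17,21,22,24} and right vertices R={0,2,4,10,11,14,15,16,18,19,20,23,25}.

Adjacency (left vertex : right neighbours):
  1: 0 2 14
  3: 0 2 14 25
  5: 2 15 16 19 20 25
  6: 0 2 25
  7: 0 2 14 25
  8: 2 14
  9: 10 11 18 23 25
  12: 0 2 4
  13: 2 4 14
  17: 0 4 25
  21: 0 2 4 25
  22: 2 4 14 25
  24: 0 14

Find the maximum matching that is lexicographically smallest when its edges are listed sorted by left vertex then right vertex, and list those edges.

Lex-smallest maximum matching: {(1,0), (3,2), (5,15), (6,25), (7,14), (9,10), (12,4)}

|M| = 7 (so the lex-smallest maximum matching has 7 edges)
process left vertices in ascending order; for each, take the smallest-labelled available neighbour that still permits 7 edges overall, or leave it unmatched if none does
lex-smallest matching: {1-0, 3-2, 5-15, 6-25, 7-14, 9-10, 12-4}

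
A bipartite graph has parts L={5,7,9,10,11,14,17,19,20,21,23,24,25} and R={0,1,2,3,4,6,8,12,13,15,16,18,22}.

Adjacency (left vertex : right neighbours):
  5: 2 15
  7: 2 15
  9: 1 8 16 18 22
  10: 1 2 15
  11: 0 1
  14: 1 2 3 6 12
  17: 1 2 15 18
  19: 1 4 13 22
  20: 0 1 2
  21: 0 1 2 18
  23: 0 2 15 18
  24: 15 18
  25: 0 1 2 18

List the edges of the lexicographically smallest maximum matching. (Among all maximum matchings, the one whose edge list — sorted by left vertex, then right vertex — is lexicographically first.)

Lex-smallest maximum matching: {(5,2), (7,15), (9,8), (10,1), (11,0), (14,3), (17,18), (19,4)}

|M| = 8 (so the lex-smallest maximum matching has 8 edges)
process left vertices in ascending order; for each, take the smallest-labelled available neighbour that still permits 8 edges overall, or leave it unmatched if none does
lex-smallest matching: {5-2, 7-15, 9-8, 10-1, 11-0, 14-3, 17-18, 19-4}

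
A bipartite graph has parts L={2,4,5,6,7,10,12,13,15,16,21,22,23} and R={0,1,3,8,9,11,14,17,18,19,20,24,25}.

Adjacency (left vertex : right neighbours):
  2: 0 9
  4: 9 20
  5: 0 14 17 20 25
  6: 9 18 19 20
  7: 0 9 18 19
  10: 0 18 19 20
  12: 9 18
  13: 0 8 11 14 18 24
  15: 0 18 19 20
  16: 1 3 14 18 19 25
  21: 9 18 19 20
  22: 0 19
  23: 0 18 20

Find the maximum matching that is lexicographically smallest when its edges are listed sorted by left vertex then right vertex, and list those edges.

|M| = 8 (so the lex-smallest maximum matching has 8 edges)
process left vertices in ascending order; for each, take the smallest-labelled available neighbour that still permits 8 edges overall, or leave it unmatched if none does
lex-smallest matching: {2-0, 4-9, 5-14, 6-18, 7-19, 10-20, 13-8, 16-1}

Lex-smallest maximum matching: {(2,0), (4,9), (5,14), (6,18), (7,19), (10,20), (13,8), (16,1)}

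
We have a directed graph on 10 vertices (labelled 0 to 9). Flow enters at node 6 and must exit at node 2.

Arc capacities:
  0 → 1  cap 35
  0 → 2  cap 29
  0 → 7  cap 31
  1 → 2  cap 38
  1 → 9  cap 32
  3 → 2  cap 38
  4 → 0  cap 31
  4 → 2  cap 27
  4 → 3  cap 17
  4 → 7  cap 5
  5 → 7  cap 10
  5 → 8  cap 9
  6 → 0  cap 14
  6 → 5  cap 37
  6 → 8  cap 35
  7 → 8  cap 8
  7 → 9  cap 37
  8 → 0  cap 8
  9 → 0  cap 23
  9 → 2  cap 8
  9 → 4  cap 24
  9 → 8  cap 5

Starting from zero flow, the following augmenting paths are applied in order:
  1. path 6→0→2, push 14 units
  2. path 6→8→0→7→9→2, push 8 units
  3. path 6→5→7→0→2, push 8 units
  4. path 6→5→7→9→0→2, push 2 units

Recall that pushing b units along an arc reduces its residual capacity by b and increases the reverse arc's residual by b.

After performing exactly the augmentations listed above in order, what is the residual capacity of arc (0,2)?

Residual capacity of (0,2): 5

after path 1 (6→0→2, push 14): res(0,2)=15
after path 2 (6→8→0→7→9→2, push 8): res(0,2)=15
after path 3 (6→5→7→0→2, push 8): res(0,2)=7
after path 4 (6→5→7→9→0→2, push 2): res(0,2)=5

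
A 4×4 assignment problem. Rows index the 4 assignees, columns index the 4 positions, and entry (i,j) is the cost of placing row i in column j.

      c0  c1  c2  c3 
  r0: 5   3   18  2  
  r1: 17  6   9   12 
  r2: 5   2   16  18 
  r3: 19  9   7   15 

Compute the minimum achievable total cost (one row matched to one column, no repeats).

optimal assignment: row0→col3 (cost 2), row1→col1 (cost 6), row2→col0 (cost 5), row3→col2 (cost 7)
total = 2 + 6 + 5 + 7 = 20

Minimum assignment cost: 20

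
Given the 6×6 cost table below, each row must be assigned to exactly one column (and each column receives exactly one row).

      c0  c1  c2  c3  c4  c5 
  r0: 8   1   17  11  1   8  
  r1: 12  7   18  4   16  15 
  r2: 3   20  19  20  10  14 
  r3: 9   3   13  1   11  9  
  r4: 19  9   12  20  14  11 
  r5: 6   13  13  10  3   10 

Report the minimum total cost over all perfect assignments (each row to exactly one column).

Minimum assignment cost: 32

optimal assignment: row0→col1 (cost 1), row1→col3 (cost 4), row2→col0 (cost 3), row3→col5 (cost 9), row4→col2 (cost 12), row5→col4 (cost 3)
total = 1 + 4 + 3 + 9 + 12 + 3 = 32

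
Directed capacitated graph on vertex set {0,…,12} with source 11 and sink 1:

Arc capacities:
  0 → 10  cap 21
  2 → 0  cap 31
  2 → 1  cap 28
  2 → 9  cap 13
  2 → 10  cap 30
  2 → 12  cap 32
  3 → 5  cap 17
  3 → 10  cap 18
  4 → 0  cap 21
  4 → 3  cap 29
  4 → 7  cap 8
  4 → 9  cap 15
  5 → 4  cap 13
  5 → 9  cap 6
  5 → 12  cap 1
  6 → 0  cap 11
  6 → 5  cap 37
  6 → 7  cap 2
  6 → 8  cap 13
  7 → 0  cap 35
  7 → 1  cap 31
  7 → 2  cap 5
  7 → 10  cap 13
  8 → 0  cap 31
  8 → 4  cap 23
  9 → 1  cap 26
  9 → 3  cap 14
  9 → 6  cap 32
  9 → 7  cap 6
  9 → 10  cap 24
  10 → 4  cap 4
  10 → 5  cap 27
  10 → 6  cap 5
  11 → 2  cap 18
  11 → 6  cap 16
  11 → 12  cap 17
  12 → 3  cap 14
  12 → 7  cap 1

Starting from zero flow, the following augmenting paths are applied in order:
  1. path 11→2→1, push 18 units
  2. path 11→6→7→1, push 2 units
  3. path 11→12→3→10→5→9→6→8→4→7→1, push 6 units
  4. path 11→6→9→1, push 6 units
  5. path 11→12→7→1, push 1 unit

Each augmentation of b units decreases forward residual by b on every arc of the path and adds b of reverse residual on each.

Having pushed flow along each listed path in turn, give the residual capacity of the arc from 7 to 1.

after path 1 (11→2→1, push 18): res(7,1)=31
after path 2 (11→6→7→1, push 2): res(7,1)=29
after path 3 (11→12→3→10→5→9→6→8→4→7→1, push 6): res(7,1)=23
after path 4 (11→6→9→1, push 6): res(7,1)=23
after path 5 (11→12→7→1, push 1): res(7,1)=22

Residual capacity of (7,1): 22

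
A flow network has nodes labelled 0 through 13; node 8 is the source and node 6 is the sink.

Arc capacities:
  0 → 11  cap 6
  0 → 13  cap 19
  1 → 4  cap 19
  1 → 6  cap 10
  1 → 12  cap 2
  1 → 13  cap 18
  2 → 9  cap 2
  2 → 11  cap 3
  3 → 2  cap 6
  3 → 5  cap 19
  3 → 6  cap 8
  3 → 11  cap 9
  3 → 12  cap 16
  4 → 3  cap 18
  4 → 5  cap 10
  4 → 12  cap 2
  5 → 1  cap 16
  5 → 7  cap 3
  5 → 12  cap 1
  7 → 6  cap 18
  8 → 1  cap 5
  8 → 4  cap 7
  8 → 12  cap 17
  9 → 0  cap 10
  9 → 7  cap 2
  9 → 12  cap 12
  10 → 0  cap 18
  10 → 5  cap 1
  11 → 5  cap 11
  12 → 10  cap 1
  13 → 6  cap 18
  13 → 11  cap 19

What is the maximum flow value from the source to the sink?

augment #1: 8→1→6 bottleneck 5, total now 5
augment #2: 8→4→3→6 bottleneck 7, total now 12
augment #3: 8→12→10→0→13→6 bottleneck 1, total now 13

Maximum flow value: 13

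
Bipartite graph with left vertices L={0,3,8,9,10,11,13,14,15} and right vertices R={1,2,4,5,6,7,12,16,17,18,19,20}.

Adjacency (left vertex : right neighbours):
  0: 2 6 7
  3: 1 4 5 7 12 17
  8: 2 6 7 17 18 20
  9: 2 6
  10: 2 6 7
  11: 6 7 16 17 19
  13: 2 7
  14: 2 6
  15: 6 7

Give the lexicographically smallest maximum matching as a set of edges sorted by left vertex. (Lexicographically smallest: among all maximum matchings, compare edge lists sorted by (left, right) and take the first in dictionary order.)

|M| = 6 (so the lex-smallest maximum matching has 6 edges)
process left vertices in ascending order; for each, take the smallest-labelled available neighbour that still permits 6 edges overall, or leave it unmatched if none does
lex-smallest matching: {0-2, 3-1, 8-17, 9-6, 10-7, 11-16}

Lex-smallest maximum matching: {(0,2), (3,1), (8,17), (9,6), (10,7), (11,16)}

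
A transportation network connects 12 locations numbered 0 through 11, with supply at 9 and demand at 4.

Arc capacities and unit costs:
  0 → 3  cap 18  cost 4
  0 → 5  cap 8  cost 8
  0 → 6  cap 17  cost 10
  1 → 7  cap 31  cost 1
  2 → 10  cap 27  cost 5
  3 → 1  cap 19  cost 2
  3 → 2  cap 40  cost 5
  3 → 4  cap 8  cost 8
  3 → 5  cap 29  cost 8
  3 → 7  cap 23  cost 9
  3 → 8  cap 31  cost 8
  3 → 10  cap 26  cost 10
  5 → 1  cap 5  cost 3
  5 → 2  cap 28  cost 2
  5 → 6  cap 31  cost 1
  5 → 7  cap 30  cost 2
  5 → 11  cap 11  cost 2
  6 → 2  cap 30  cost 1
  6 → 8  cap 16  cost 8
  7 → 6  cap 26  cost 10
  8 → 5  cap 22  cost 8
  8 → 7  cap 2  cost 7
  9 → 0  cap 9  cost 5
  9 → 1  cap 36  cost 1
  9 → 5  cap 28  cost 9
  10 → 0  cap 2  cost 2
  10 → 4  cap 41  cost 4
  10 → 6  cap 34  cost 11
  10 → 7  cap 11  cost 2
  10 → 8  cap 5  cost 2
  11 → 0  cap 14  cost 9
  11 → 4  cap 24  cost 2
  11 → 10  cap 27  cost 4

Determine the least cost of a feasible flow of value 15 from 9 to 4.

Minimum cost for 15 units: 211

shortest-cost path #1: 9→5→11→4 push 11 @ unit cost 13 (adds 143)
shortest-cost path #2: 9→0→3→4 push 4 @ unit cost 17 (adds 68)
total cost = 211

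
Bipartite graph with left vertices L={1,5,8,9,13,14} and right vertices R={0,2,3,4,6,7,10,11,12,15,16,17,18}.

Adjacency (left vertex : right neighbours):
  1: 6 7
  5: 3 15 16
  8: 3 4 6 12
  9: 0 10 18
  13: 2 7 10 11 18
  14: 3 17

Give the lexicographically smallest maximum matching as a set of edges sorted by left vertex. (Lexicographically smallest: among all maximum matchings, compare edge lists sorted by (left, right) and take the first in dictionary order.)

Lex-smallest maximum matching: {(1,6), (5,3), (8,4), (9,0), (13,2), (14,17)}

|M| = 6 (so the lex-smallest maximum matching has 6 edges)
process left vertices in ascending order; for each, take the smallest-labelled available neighbour that still permits 6 edges overall, or leave it unmatched if none does
lex-smallest matching: {1-6, 5-3, 8-4, 9-0, 13-2, 14-17}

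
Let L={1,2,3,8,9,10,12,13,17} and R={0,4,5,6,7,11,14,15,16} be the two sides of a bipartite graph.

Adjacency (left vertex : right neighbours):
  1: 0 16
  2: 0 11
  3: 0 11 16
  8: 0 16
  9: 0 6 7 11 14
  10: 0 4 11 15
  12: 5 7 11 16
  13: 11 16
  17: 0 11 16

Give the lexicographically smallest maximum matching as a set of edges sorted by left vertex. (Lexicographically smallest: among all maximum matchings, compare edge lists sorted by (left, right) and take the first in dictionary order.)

Lex-smallest maximum matching: {(1,0), (2,11), (3,16), (9,6), (10,4), (12,5)}

|M| = 6 (so the lex-smallest maximum matching has 6 edges)
process left vertices in ascending order; for each, take the smallest-labelled available neighbour that still permits 6 edges overall, or leave it unmatched if none does
lex-smallest matching: {1-0, 2-11, 3-16, 9-6, 10-4, 12-5}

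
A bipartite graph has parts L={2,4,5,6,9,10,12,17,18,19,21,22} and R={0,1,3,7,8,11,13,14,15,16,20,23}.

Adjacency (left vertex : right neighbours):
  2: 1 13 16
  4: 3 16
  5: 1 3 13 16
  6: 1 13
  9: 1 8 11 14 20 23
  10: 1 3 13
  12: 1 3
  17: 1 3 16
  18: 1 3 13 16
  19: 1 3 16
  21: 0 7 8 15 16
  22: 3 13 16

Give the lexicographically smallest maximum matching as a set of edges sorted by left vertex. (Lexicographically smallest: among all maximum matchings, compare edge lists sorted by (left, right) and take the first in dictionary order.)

Lex-smallest maximum matching: {(2,1), (4,3), (5,13), (9,8), (17,16), (21,0)}

|M| = 6 (so the lex-smallest maximum matching has 6 edges)
process left vertices in ascending order; for each, take the smallest-labelled available neighbour that still permits 6 edges overall, or leave it unmatched if none does
lex-smallest matching: {2-1, 4-3, 5-13, 9-8, 17-16, 21-0}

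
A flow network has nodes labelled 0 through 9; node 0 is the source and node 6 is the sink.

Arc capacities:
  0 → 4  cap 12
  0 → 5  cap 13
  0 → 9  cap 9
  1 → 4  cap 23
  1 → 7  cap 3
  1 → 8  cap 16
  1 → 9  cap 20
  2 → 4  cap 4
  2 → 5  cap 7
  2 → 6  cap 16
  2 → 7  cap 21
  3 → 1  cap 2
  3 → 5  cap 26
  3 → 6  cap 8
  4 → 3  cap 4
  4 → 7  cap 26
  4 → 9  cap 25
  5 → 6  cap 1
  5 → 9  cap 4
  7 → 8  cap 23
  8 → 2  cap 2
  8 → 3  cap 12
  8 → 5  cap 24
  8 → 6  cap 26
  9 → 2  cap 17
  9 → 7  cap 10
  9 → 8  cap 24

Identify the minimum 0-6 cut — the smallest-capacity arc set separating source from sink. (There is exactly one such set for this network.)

augment #1: 0→5→6 push 1
augment #2: 0→4→3→6 push 4
augment #3: 0→9→2→6 push 9
augment #4: 0→4→7→8→6 push 8
augment #5: 0→5→9→2→6 push 4
max flow = 26; residual-reachable set from 0 gives S-side
cut edges (S→T): {(0,4), (0,9), (5,6), (5,9)} total cap 26

Min-cut arcs: {(0,4), (0,9), (5,6), (5,9)} (total capacity 26)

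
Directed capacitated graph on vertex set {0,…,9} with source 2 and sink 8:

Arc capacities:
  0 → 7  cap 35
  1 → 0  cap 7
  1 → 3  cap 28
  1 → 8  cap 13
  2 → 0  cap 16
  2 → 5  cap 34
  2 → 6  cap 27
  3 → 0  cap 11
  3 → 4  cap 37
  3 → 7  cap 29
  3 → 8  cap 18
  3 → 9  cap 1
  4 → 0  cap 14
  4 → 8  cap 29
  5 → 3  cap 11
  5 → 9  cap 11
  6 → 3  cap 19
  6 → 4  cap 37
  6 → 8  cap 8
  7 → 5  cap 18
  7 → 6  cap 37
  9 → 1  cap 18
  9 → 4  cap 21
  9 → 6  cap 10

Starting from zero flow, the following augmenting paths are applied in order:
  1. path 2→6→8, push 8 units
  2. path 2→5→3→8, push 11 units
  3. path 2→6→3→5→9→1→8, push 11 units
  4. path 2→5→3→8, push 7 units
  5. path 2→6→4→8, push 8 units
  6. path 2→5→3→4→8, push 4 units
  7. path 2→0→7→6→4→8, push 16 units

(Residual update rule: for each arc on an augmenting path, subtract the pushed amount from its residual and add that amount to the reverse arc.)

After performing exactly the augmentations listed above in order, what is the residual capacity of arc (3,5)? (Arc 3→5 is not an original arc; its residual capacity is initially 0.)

Residual capacity of (3,5): 11

after path 1 (2→6→8, push 8): res(3,5)=0
after path 2 (2→5→3→8, push 11): res(3,5)=11
after path 3 (2→6→3→5→9→1→8, push 11): res(3,5)=0
after path 4 (2→5→3→8, push 7): res(3,5)=7
after path 5 (2→6→4→8, push 8): res(3,5)=7
after path 6 (2→5→3→4→8, push 4): res(3,5)=11
after path 7 (2→0→7→6→4→8, push 16): res(3,5)=11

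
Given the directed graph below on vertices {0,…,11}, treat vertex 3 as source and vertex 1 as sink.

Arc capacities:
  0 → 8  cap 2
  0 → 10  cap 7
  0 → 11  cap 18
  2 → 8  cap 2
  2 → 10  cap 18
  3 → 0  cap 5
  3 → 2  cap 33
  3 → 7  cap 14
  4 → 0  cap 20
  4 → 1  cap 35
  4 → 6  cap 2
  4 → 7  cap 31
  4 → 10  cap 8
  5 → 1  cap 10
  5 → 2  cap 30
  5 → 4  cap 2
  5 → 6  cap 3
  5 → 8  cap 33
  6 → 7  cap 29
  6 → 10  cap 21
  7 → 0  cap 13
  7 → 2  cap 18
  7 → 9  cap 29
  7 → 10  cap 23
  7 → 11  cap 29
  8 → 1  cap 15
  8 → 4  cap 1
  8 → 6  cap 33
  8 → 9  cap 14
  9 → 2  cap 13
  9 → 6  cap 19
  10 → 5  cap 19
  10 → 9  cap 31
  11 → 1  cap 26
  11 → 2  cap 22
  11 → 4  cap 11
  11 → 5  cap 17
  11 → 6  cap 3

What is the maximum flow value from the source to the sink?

augment #1: 3→0→8→1 bottleneck 2, total now 2
augment #2: 3→0→11→1 bottleneck 3, total now 5
augment #3: 3→2→8→1 bottleneck 2, total now 7
augment #4: 3→7→11→1 bottleneck 14, total now 21
augment #5: 3→2→10→5→1 bottleneck 10, total now 31
augment #6: 3→2→10→5→4→1 bottleneck 2, total now 33
augment #7: 3→2→10→5→8→1 bottleneck 6, total now 39

Maximum flow value: 39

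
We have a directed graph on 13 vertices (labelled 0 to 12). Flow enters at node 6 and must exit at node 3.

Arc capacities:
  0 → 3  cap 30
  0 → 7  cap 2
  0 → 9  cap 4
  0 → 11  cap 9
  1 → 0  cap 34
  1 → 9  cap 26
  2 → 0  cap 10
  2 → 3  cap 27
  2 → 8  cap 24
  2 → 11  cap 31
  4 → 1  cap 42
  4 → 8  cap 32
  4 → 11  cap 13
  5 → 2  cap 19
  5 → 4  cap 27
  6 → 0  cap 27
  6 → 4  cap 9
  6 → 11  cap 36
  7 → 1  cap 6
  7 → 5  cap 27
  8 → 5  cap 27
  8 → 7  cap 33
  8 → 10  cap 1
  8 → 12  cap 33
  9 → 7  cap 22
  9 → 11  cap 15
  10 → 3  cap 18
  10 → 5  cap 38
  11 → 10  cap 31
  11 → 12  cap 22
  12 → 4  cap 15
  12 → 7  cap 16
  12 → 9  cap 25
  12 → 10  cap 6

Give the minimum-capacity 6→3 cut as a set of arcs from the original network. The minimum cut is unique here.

Min-cut arcs: {(0,3), (5,2), (10,3)} (total capacity 67)

augment #1: 6→0→3 push 27
augment #2: 6→11→10→3 push 18
augment #3: 6→4→1→0→3 push 3
augment #4: 6→4→8→5→2→3 push 6
augment #5: 6→11→10→5→2→3 push 13
max flow = 67; residual-reachable set from 6 gives S-side
cut edges (S→T): {(0,3), (5,2), (10,3)} total cap 67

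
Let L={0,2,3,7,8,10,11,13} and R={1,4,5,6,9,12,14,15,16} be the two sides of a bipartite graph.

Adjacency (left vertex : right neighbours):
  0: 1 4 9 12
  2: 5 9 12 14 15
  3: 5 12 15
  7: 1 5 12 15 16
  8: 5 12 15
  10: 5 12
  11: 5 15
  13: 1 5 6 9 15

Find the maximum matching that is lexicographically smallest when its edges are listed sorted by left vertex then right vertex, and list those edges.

|M| = 7 (so the lex-smallest maximum matching has 7 edges)
process left vertices in ascending order; for each, take the smallest-labelled available neighbour that still permits 7 edges overall, or leave it unmatched if none does
lex-smallest matching: {0-1, 2-9, 3-5, 7-16, 8-12, 11-15, 13-6}

Lex-smallest maximum matching: {(0,1), (2,9), (3,5), (7,16), (8,12), (11,15), (13,6)}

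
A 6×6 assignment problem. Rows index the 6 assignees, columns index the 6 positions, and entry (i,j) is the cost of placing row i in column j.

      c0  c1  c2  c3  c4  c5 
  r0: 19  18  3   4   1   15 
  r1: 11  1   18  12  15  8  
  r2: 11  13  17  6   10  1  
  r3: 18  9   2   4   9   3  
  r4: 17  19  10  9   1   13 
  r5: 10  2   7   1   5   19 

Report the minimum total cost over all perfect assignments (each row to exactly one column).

optimal assignment: row0→col3 (cost 4), row1→col1 (cost 1), row2→col5 (cost 1), row3→col2 (cost 2), row4→col4 (cost 1), row5→col0 (cost 10)
total = 4 + 1 + 1 + 2 + 1 + 10 = 19

Minimum assignment cost: 19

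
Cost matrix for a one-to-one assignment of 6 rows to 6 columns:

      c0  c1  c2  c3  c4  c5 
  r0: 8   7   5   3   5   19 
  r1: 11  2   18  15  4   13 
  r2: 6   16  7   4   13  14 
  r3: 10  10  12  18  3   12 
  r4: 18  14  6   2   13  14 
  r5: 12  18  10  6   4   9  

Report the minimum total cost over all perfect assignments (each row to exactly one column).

Minimum assignment cost: 27

optimal assignment: row0→col2 (cost 5), row1→col1 (cost 2), row2→col0 (cost 6), row3→col4 (cost 3), row4→col3 (cost 2), row5→col5 (cost 9)
total = 5 + 2 + 6 + 3 + 2 + 9 = 27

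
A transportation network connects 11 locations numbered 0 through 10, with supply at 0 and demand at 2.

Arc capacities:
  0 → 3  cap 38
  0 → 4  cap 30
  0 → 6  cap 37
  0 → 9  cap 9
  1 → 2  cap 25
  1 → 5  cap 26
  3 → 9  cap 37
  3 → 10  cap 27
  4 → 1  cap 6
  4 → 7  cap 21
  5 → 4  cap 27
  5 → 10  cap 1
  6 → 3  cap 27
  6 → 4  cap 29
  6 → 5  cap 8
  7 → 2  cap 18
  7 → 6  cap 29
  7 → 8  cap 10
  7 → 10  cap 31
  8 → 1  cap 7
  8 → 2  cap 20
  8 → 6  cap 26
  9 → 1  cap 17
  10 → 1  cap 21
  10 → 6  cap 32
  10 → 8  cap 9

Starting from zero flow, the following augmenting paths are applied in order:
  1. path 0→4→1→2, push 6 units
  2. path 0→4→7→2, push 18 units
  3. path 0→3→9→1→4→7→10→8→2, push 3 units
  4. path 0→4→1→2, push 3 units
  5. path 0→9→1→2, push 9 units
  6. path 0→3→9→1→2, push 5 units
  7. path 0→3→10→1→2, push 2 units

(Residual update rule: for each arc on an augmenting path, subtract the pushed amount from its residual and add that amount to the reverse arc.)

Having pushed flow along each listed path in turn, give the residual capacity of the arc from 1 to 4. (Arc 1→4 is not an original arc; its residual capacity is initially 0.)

after path 1 (0→4→1→2, push 6): res(1,4)=6
after path 2 (0→4→7→2, push 18): res(1,4)=6
after path 3 (0→3→9→1→4→7→10→8→2, push 3): res(1,4)=3
after path 4 (0→4→1→2, push 3): res(1,4)=6
after path 5 (0→9→1→2, push 9): res(1,4)=6
after path 6 (0→3→9→1→2, push 5): res(1,4)=6
after path 7 (0→3→10→1→2, push 2): res(1,4)=6

Residual capacity of (1,4): 6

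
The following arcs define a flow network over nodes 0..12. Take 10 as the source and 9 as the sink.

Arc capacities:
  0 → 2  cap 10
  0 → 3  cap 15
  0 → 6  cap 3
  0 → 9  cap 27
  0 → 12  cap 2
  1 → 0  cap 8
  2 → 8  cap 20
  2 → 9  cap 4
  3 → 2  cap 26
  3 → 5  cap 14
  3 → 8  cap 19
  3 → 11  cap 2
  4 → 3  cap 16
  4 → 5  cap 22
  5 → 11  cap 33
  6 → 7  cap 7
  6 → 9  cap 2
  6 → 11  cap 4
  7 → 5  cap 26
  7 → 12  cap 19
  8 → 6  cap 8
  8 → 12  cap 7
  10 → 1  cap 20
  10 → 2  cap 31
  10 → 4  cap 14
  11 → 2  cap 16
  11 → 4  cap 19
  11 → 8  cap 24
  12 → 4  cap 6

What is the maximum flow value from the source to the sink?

augment #1: 10→2→9 bottleneck 4, total now 4
augment #2: 10→1→0→9 bottleneck 8, total now 12
augment #3: 10→2→8→6→9 bottleneck 2, total now 14

Maximum flow value: 14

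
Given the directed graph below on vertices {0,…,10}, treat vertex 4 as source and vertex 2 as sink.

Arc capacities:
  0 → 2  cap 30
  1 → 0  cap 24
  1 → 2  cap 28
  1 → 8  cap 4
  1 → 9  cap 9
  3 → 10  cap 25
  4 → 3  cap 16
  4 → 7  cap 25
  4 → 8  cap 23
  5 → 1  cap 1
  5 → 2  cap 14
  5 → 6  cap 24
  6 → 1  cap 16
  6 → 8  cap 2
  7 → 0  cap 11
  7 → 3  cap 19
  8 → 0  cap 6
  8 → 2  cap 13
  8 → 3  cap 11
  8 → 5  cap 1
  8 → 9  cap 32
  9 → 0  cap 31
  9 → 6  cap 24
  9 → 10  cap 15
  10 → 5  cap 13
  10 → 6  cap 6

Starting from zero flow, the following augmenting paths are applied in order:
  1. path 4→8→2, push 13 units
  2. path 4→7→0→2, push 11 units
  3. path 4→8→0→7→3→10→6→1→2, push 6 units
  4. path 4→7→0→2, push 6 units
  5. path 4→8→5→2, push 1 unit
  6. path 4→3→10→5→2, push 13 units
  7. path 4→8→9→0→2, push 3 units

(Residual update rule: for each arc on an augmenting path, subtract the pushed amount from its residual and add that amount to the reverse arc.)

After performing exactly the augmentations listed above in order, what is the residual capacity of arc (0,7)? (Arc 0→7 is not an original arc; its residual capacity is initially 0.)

after path 1 (4→8→2, push 13): res(0,7)=0
after path 2 (4→7→0→2, push 11): res(0,7)=11
after path 3 (4→8→0→7→3→10→6→1→2, push 6): res(0,7)=5
after path 4 (4→7→0→2, push 6): res(0,7)=11
after path 5 (4→8→5→2, push 1): res(0,7)=11
after path 6 (4→3→10→5→2, push 13): res(0,7)=11
after path 7 (4→8→9→0→2, push 3): res(0,7)=11

Residual capacity of (0,7): 11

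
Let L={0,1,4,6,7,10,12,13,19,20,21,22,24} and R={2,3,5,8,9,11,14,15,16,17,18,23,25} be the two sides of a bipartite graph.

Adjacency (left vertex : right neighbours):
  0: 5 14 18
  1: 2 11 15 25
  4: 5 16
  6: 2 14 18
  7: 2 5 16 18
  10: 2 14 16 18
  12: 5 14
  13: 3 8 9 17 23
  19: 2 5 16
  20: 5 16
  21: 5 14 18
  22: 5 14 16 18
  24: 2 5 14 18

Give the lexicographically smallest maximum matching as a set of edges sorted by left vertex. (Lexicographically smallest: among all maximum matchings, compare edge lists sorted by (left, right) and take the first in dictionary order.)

Lex-smallest maximum matching: {(0,5), (1,11), (4,16), (6,2), (7,18), (10,14), (13,3)}

|M| = 7 (so the lex-smallest maximum matching has 7 edges)
process left vertices in ascending order; for each, take the smallest-labelled available neighbour that still permits 7 edges overall, or leave it unmatched if none does
lex-smallest matching: {0-5, 1-11, 4-16, 6-2, 7-18, 10-14, 13-3}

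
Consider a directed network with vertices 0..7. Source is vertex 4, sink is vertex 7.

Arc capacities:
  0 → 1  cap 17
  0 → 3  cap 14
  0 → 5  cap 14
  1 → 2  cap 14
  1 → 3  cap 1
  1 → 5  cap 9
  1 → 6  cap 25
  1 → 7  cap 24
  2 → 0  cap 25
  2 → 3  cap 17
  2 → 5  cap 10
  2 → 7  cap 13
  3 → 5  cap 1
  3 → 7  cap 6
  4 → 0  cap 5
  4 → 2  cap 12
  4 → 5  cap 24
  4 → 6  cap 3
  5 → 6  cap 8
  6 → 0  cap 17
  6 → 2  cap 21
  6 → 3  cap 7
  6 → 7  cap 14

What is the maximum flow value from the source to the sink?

augment #1: 4→2→7 bottleneck 12, total now 12
augment #2: 4→6→7 bottleneck 3, total now 15
augment #3: 4→0→1→7 bottleneck 5, total now 20
augment #4: 4→5→6→7 bottleneck 8, total now 28

Maximum flow value: 28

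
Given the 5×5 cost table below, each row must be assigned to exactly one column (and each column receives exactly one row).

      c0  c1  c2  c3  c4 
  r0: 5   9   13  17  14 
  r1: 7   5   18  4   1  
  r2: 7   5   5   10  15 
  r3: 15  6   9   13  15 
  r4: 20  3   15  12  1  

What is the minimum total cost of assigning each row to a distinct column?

Minimum assignment cost: 21

optimal assignment: row0→col0 (cost 5), row1→col3 (cost 4), row2→col2 (cost 5), row3→col1 (cost 6), row4→col4 (cost 1)
total = 5 + 4 + 5 + 6 + 1 = 21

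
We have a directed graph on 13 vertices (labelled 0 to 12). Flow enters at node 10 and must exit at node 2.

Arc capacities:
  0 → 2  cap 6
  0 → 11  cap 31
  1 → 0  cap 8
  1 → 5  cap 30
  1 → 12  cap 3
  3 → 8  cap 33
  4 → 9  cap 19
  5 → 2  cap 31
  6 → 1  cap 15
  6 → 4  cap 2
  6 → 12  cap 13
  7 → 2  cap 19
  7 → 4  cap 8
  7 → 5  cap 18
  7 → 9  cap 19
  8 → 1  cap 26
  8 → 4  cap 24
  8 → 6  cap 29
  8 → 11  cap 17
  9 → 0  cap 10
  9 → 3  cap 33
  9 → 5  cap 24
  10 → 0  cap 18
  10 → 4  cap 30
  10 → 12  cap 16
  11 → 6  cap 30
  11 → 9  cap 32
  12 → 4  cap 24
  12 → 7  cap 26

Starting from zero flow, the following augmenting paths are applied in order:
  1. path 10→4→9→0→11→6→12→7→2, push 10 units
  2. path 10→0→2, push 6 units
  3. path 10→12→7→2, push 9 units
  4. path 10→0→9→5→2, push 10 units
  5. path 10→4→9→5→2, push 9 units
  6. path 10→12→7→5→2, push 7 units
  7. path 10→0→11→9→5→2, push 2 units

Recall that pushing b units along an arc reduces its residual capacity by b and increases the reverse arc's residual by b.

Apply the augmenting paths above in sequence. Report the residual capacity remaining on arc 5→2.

after path 1 (10→4→9→0→11→6→12→7→2, push 10): res(5,2)=31
after path 2 (10→0→2, push 6): res(5,2)=31
after path 3 (10→12→7→2, push 9): res(5,2)=31
after path 4 (10→0→9→5→2, push 10): res(5,2)=21
after path 5 (10→4→9→5→2, push 9): res(5,2)=12
after path 6 (10→12→7→5→2, push 7): res(5,2)=5
after path 7 (10→0→11→9→5→2, push 2): res(5,2)=3

Residual capacity of (5,2): 3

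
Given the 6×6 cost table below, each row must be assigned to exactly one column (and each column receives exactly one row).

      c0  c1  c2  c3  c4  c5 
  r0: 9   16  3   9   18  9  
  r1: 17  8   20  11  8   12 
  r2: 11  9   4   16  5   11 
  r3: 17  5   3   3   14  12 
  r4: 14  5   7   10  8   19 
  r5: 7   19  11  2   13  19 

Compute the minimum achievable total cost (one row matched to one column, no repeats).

optimal assignment: row0→col2 (cost 3), row1→col5 (cost 12), row2→col4 (cost 5), row3→col3 (cost 3), row4→col1 (cost 5), row5→col0 (cost 7)
total = 3 + 12 + 5 + 3 + 5 + 7 = 35

Minimum assignment cost: 35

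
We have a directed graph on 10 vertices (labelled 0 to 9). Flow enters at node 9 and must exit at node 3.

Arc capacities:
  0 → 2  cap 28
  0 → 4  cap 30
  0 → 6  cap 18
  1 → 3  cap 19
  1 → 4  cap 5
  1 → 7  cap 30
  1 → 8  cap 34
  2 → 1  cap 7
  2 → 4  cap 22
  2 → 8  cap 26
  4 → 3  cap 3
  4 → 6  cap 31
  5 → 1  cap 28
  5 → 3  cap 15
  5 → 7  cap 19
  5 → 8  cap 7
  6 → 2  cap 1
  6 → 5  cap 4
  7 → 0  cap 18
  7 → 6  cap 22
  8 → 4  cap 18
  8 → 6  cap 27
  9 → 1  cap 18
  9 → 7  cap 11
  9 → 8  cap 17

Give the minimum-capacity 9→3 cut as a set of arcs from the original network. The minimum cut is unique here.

Min-cut arcs: {(1,3), (4,3), (6,5)} (total capacity 26)

augment #1: 9→1→3 push 18
augment #2: 9→8→4→3 push 3
augment #3: 9→7→6→5→3 push 4
augment #4: 9→7→0→2→1→3 push 1
max flow = 26; residual-reachable set from 9 gives S-side
cut edges (S→T): {(1,3), (4,3), (6,5)} total cap 26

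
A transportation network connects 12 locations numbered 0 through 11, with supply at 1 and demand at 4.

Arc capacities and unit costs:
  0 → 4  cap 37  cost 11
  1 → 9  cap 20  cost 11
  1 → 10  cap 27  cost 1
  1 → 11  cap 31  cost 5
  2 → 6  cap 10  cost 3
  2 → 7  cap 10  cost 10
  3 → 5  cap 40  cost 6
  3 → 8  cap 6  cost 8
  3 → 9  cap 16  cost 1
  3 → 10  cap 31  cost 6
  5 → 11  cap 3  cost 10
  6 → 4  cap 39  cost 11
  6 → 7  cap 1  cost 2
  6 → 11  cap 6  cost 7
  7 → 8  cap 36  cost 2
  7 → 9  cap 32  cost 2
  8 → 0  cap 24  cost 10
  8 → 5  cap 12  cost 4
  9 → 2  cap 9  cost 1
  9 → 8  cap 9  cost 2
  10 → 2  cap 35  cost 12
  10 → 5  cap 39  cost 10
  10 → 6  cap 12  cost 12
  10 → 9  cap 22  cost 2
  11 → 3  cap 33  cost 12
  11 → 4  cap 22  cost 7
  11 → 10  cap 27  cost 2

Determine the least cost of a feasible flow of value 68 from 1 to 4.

Minimum cost for 68 units: 1763

shortest-cost path #1: 1→11→4 push 22 @ unit cost 12 (adds 264)
shortest-cost path #2: 1→10→9→2→6→4 push 9 @ unit cost 18 (adds 162)
shortest-cost path #3: 1→10→6→4 push 12 @ unit cost 24 (adds 288)
shortest-cost path #4: 1→10→9→8→0→4 push 6 @ unit cost 26 (adds 156)
shortest-cost path #5: 1→11→10→9→8→0→4 push 3 @ unit cost 32 (adds 96)
shortest-cost path #6: 1→11→10→2→6→4 push 1 @ unit cost 33 (adds 33)
shortest-cost path #7: 1→11→3→8→0→4 push 5 @ unit cost 46 (adds 230)
shortest-cost path #8: 1→9→10→11→3→8→0→4 push 1 @ unit cost 48 (adds 48)
shortest-cost path #9: 1→9→10→2→7→8→0→4 push 9 @ unit cost 54 (adds 486)
total cost = 1763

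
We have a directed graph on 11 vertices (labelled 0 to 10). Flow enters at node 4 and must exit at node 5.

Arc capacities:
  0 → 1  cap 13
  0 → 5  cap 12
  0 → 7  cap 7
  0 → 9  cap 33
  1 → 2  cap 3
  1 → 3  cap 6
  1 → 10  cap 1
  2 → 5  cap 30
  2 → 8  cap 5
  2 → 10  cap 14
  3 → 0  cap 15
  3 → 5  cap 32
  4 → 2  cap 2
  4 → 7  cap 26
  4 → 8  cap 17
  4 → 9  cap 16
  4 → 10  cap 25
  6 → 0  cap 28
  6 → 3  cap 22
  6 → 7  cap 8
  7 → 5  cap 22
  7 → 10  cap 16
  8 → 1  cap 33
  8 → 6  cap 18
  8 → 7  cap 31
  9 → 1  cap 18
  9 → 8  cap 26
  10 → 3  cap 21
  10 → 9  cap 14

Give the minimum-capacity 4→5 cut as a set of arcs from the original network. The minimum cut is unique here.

augment #1: 4→2→5 push 2
augment #2: 4→7→5 push 22
augment #3: 4→10→3→5 push 21
augment #4: 4→8→1→2→5 push 3
augment #5: 4→8→1→3→5 push 6
augment #6: 4→8→6→0→5 push 8
augment #7: 4→9→8→6→0→5 push 4
augment #8: 4→9→8→6→3→5 push 5
max flow = 71; residual-reachable set from 4 gives S-side
cut edges (S→T): {(0,5), (1,2), (3,5), (4,2), (7,5)} total cap 71

Min-cut arcs: {(0,5), (1,2), (3,5), (4,2), (7,5)} (total capacity 71)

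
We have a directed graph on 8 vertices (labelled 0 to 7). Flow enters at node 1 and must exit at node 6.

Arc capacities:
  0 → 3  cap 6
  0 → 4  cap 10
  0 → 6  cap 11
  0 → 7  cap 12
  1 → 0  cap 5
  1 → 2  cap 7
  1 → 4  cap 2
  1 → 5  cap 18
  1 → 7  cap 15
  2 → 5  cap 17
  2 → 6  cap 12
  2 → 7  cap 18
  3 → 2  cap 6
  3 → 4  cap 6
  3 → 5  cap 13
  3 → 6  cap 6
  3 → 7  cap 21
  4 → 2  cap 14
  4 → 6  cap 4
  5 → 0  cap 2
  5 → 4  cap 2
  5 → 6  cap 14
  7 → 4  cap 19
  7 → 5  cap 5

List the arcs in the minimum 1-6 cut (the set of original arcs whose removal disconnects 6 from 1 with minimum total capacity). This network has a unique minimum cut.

augment #1: 1→0→6 push 5
augment #2: 1→2→6 push 7
augment #3: 1→4→6 push 2
augment #4: 1→5→6 push 14
augment #5: 1→5→0→6 push 2
augment #6: 1→5→4→6 push 2
augment #7: 1→7→4→2→6 push 5
max flow = 37; residual-reachable set from 1 gives S-side
cut edges (S→T): {(1,0), (2,6), (4,6), (5,0), (5,6)} total cap 37

Min-cut arcs: {(1,0), (2,6), (4,6), (5,0), (5,6)} (total capacity 37)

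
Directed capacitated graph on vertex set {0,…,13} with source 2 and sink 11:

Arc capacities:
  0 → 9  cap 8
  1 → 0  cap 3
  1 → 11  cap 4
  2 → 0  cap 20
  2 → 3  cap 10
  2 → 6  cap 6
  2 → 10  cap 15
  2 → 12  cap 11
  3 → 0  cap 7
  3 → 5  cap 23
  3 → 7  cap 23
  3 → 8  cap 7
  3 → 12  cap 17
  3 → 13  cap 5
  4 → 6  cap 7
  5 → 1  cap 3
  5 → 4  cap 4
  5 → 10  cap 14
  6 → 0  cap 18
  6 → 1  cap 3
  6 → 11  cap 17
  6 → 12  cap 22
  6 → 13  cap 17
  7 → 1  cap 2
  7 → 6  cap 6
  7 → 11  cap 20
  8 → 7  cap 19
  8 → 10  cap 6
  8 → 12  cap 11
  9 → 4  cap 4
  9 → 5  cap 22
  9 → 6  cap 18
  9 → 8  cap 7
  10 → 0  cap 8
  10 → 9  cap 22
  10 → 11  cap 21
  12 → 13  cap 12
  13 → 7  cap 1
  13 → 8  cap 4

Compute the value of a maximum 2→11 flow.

augment #1: 2→6→11 bottleneck 6, total now 6
augment #2: 2→10→11 bottleneck 15, total now 21
augment #3: 2→3→7→11 bottleneck 10, total now 31
augment #4: 2→0→9→6→11 bottleneck 8, total now 39
augment #5: 2→12→13→7→11 bottleneck 1, total now 40
augment #6: 2→12→13→8→7→11 bottleneck 4, total now 44

Maximum flow value: 44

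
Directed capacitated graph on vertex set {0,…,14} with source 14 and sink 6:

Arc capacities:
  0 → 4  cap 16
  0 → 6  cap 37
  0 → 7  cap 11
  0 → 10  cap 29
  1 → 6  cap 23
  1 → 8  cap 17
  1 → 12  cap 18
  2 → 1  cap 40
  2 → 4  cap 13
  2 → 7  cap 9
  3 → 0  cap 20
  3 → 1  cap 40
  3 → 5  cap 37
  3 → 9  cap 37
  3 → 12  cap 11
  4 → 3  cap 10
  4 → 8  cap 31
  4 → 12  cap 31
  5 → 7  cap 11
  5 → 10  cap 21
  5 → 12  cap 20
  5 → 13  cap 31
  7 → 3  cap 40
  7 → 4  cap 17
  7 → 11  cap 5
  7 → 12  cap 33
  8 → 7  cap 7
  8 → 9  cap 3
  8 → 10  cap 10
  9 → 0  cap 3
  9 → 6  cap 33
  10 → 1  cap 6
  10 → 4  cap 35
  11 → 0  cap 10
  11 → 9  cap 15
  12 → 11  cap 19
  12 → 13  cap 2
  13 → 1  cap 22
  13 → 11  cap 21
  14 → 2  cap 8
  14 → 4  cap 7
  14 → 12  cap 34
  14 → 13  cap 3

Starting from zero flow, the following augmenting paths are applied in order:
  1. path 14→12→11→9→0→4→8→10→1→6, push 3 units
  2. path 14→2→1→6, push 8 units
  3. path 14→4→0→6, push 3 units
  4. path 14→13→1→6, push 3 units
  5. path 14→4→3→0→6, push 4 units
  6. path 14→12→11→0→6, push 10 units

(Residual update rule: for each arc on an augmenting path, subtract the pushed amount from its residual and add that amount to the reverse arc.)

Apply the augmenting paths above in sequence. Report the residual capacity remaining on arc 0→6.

Residual capacity of (0,6): 20

after path 1 (14→12→11→9→0→4→8→10→1→6, push 3): res(0,6)=37
after path 2 (14→2→1→6, push 8): res(0,6)=37
after path 3 (14→4→0→6, push 3): res(0,6)=34
after path 4 (14→13→1→6, push 3): res(0,6)=34
after path 5 (14→4→3→0→6, push 4): res(0,6)=30
after path 6 (14→12→11→0→6, push 10): res(0,6)=20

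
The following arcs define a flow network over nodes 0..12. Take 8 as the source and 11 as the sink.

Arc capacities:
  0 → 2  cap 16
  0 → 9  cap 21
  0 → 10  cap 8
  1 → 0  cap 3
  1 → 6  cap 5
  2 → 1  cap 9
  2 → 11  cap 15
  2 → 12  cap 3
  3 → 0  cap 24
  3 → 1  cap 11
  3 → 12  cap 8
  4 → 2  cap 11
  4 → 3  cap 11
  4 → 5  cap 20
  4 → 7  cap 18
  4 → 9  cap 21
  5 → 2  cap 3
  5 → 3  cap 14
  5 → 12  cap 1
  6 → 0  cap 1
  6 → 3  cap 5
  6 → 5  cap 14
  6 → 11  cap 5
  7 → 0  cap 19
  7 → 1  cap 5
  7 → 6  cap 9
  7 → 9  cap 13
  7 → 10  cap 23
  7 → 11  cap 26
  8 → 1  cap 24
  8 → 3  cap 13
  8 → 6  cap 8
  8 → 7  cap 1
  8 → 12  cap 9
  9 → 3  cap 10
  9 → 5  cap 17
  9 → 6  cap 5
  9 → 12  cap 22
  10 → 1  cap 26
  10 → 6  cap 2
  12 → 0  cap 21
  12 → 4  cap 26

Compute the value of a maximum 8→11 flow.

Maximum flow value: 39

augment #1: 8→6→11 bottleneck 5, total now 5
augment #2: 8→7→11 bottleneck 1, total now 6
augment #3: 8→1→0→2→11 bottleneck 3, total now 9
augment #4: 8→3→0→2→11 bottleneck 12, total now 21
augment #5: 8→12→4→7→11 bottleneck 9, total now 30
augment #6: 8→3→12→4→7→11 bottleneck 1, total now 31
augment #7: 8→6→3→12→4→7→11 bottleneck 3, total now 34
augment #8: 8→1→6→3→12→4→7→11 bottleneck 2, total now 36
augment #9: 8→1→6→5→12→4→7→11 bottleneck 1, total now 37
augment #10: 8→1→6→0→2→12→4→7→11 bottleneck 1, total now 38
augment #11: 8→1→6→5→2→12→4→7→11 bottleneck 1, total now 39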